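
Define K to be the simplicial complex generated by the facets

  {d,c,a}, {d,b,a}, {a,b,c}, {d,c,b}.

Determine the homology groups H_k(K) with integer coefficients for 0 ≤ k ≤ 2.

H_0 ≅ Z,  H_1 = 0,  H_2 ≅ Z.

K has 4 vertices, 6 edges, 4 triangles.
rank ∂_0 = 0, rank ∂_1 = 3 ⇒ b_0 = 4 − 0 − 3 = 1; all invariant factors of ∂_1 are 1 so no torsion. So H_0 ≅ Z.
rank ∂_1 = 3, rank ∂_2 = 3 ⇒ b_1 = 6 − 3 − 3 = 0; all invariant factors of ∂_2 are 1 so no torsion. So H_1 ≅ 0.
rank ∂_2 = 3, rank ∂_3 = 0 ⇒ b_2 = 4 − 3 − 0 = 1. So H_2 ≅ Z.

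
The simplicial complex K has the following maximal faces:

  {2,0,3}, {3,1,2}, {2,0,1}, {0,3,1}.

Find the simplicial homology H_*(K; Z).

H_0 = Z,  H_1 = 0,  H_2 = Z.

We work with the vertex ordering 0 < 1 < 2 < 3. The simplices of K, each written with vertices in increasing order, are:

  0-simplices (4): [0], [1], [2], [3]
  1-simplices (6): [0,1], [0,2], [0,3], [1,2], [1,3], [2,3]
  2-simplices (4): [0,1,2], [0,1,3], [0,2,3], [1,2,3]

giving chain groups C_0 ≅ Z^4, C_1 ≅ Z^6, C_2 ≅ Z^4.

The boundary map ∂_1: C_1 → C_0 is given by ∂[p,q] = [q] − [p].
The resulting 4×6 matrix has rank 3, and its Smith normal form has invariant factors (1,1,1).

Boundary ∂_2: C_2 → C_1 acts by ∂[p,q,r] = [q,r] − [p,r] + [p,q]. For instance
  ∂[0,1,2] = [1,2] − [0,2] + [0,1],
  ∂[1,2,3] = [2,3] − [1,3] + [1,2].
The resulting 6×4 matrix has rank 3, and its Smith normal form has invariant factors (1,1,1).

Now H_k = ker ∂_k / im ∂_{k+1}, so:

  H_0: rank C_0 − rank ∂_1 = 4 − 3 = 1, and the invariant factors of ∂_1 are all 1, so H_0 ≅ Z.
  H_1: rank ker ∂_1 − rank ∂_2 = (6 − 3) − 3 = 0, and the invariant factors of ∂_2 are all 1, so H_1 ≅ 0.
  H_2: rank ker ∂_2 − rank ∂_3 = (4 − 3) − 0 = 1, and there is no ∂_3, so H_2 ≅ Z.

As a check, the Euler characteristic is 4 − 6 + 4 = 2, which agrees with 1 − 0 + 1 = 2.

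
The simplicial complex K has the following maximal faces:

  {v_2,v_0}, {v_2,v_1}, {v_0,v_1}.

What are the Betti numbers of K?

Order the vertices as v_0 < v_1 < v_2. Listing each simplex with vertices in this order, K has dimension 1 with simplices:

  0-simplices (3): [v_0], [v_1], [v_2]
  1-simplices (3): [v_0,v_1], [v_0,v_2], [v_1,v_2]

Hence C_0 ≅ Z^3, C_1 ≅ Z^3.

The boundary map ∂_1: C_1 → C_0 is given by ∂[p,q] = [q] − [p]. For instance
  ∂[v_0,v_1] = [v_1] − [v_0].
As a 3×3 matrix over Z this has rank 2, with invariant factors (1,1).

From H_k ≅ ker(∂_k) / im(∂_{k+1}) we obtain:

  H_0: rank C_0 − rank ∂_1 = 3 − 2 = 1, and the invariant factors of ∂_1 are all 1, so H_0 = Z.
  H_1: rank ker ∂_1 − rank ∂_2 = (3 − 2) − 0 = 1, and there is no ∂_2, so H_1 = Z.

Hence the Betti numbers are b_0 = 1, b_1 = 1.

b_0 = 1, b_1 = 1.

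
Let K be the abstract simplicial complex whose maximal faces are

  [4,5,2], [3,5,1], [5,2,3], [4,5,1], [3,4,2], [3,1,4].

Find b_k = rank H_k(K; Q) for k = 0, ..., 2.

b_0 = 1, b_1 = 0, b_2 = 1.

Take the total order 1 < 2 < 3 < 4 < 5 on the vertex set. Then K (dimension 2) consists of the simplices:

  0-simplices (5): [1], [2], [3], [4], [5]
  1-simplices (9): [1,3], [1,4], [1,5], [2,3], [2,4], [2,5], [3,4], [3,5], [4,5]
  2-simplices (6): [1,3,4], [1,3,5], [1,4,5], [2,3,4], [2,3,5], [2,4,5]

so the chain groups are C_0 ≅ Z^5, C_1 ≅ Z^9, C_2 ≅ Z^6.

The boundary map ∂_1: C_1 → C_0 maps an edge to its endpoints' difference, ∂[p,q] = q − p. For instance
  ∂[2,4] = [4] − [2].
The resulting 5×9 matrix has rank 4, and its Smith normal form has invariant factors (1,1,1,1).

Boundary ∂_2: C_2 → C_1 maps a triangle to the signed sum of its edges. For instance
  ∂[2,3,5] = [3,5] − [2,5] + [2,3],
  ∂[1,4,5] = [4,5] − [1,5] + [1,4].
As a 9×6 matrix over Z this has rank 5, with invariant factors (1,1,1,1,1).

Now H_k = ker ∂_k / im ∂_{k+1}, so:

  H_0: rank C_0 − rank ∂_1 = 5 − 4 = 1, and the invariant factors of ∂_1 are all 1, so H_0 ≅ Z.
  H_1: rank ker ∂_1 − rank ∂_2 = (9 − 4) − 5 = 0, and the invariant factors of ∂_2 are all 1, so H_1 ≅ 0.
  H_2: rank ker ∂_2 − rank ∂_3 = (6 − 5) − 0 = 1, and there is no ∂_3, so H_2 ≅ Z.

Hence the Betti numbers are b_0 = 1, b_1 = 0, b_2 = 1.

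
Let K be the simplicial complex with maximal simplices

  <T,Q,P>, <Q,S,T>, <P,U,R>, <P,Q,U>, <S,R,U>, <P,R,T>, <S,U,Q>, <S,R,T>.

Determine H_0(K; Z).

H_0 = Z.

Order the vertices as P < Q < R < S < T < U. Listing each simplex with vertices in this order, K has dimension 2 with simplices:

  0-simplices (6): P, Q, R, S, T, U
  1-simplices (12): PQ, PR, PT, PU, QS, QT, QU, RS, RT, RU, ST, SU
  2-simplices (8): PQT, PQU, PRT, PRU, QST, QSU, RST, RSU

so the chain groups are C_0 ≅ Z^6, C_1 ≅ Z^12, C_2 ≅ Z^8.

Boundary ∂_1: C_1 → C_0 maps an edge to its endpoints' difference, ∂[p,q] = q − p. For instance
  ∂RS = S − R.
The resulting 6×12 matrix has rank 5, and its Smith normal form has invariant factors (1,1,1,1,1).

Boundary ∂_2: C_2 → C_1 maps a triangle to the signed sum of its edges. For instance
  ∂RST = ST − RT + RS,
  ∂RSU = SU − RU + RS.
As a 12×8 matrix over Z this has rank 7, with invariant factors (1,1,1,1,1,1,1).

Reading off H_k = ker ∂_k / im ∂_{k+1}:

  H_0: rank C_0 − rank ∂_1 = 6 − 5 = 1, and the invariant factors of ∂_1 are all 1, so H_0 ≅ Z.

(K is a triangulation of the 2-sphere S^2.)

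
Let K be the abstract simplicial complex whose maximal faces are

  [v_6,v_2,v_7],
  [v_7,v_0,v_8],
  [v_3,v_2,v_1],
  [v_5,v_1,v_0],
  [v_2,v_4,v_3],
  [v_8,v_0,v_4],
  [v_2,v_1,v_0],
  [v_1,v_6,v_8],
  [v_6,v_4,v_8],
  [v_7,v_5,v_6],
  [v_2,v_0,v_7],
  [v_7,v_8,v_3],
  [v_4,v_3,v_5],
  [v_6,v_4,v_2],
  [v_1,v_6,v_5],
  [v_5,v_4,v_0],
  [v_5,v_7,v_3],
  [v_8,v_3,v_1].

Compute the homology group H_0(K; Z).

H_0 = Z.

Order the vertices as v_0 < v_1 < v_2 < v_3 < v_4 < v_5 < v_6 < v_7 < v_8. Listing each simplex with vertices in this order, K has dimension 2 with simplices:

  0-simplices (9): [v_0], [v_1], [v_2], [v_3], [v_4], [v_5], [v_6], [v_7], [v_8]
  1-simplices (27): (27 of them)
  2-simplices (18): (18 of them)

Hence C_0 ≅ Z^9, C_1 ≅ Z^27, C_2 ≅ Z^18.

The boundary map ∂_1: C_1 → C_0 is given by ∂[p,q] = [q] − [p].
The 9×27 boundary matrix has rank 8 and Smith normal form diag(1,1,1,1,1,1,1,1).

The boundary map ∂_2: C_2 → C_1 maps a triangle to the signed sum of its edges. For instance
  ∂[v_0,v_1,v_2] = [v_1,v_2] − [v_0,v_2] + [v_0,v_1],
  ∂[v_0,v_7,v_8] = [v_7,v_8] − [v_0,v_8] + [v_0,v_7].
The resulting 27×18 matrix has rank 17, and its Smith normal form has invariant factors (1,1,1,1,1,1,1,1,1,1,1,1,1,1,1,1,1).

Reading off H_k = ker ∂_k / im ∂_{k+1}:

  H_0: rank C_0 − rank ∂_1 = 9 − 8 = 1, and the invariant factors of ∂_1 are all 1, so H_0 = Z.

(K is a triangulation of the torus T^2.)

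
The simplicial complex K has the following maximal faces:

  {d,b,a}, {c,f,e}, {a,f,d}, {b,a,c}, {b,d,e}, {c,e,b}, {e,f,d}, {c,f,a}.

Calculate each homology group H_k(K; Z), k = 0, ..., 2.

Take the total order a < b < c < d < e < f on the vertex set. Then K (dimension 2) consists of the simplices:

  0-simplices (6): a, b, c, d, e, f
  1-simplices (12): ab, ac, ad, af, bc, bd, be, ce, cf, de, df, ef
  2-simplices (8): abc, abd, acf, adf, bce, bde, cef, def

so the chain groups are C_0 ≅ Z^6, C_1 ≅ Z^12, C_2 ≅ Z^8.

The boundary map ∂_1: C_1 → C_0 sends each edge [p,q] (with p < q) to q − p. For instance
  ∂cf = f − c.
The resulting 6×12 matrix has rank 5, and its Smith normal form has invariant factors (1,1,1,1,1).

∂_2: C_2 → C_1 acts by ∂[p,q,r] = [q,r] − [p,r] + [p,q]. For instance
  ∂adf = df − af + ad,
  ∂cef = ef − cf + ce.
The resulting 12×8 matrix has rank 7, and its Smith normal form has invariant factors (1,1,1,1,1,1,1).

From H_k ≅ ker(∂_k) / im(∂_{k+1}) we obtain:

  H_0: rank C_0 − rank ∂_1 = 6 − 5 = 1, and the invariant factors of ∂_1 are all 1, so H_0 = Z.
  H_1: rank ker ∂_1 − rank ∂_2 = (12 − 5) − 7 = 0, and the invariant factors of ∂_2 are all 1, so H_1 = 0.
  H_2: rank ker ∂_2 − rank ∂_3 = (8 − 7) − 0 = 1, and there is no ∂_3, so H_2 = Z.

H_0 = Z,  H_1 = 0,  H_2 = Z.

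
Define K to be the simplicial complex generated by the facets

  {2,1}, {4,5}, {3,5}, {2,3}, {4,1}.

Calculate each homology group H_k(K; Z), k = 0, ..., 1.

Take the total order 1 < 2 < 3 < 4 < 5 on the vertex set. Then K (dimension 1) consists of the simplices:

  0-simplices (5): [1], [2], [3], [4], [5]
  1-simplices (5): [1,2], [1,4], [2,3], [3,5], [4,5]

so the chain groups are C_0 ≅ Z^5, C_1 ≅ Z^5.

∂_1: C_1 → C_0 sends each edge [p,q] (with p < q) to q − p. For instance
  ∂[3,5] = [5] − [3].
The 5×5 boundary matrix has rank 4 and Smith normal form diag(1,1,1,1).

From H_k ≅ ker(∂_k) / im(∂_{k+1}) we obtain:

  H_0: rank C_0 − rank ∂_1 = 5 − 4 = 1, and the invariant factors of ∂_1 are all 1, so H_0 ≅ Z.
  H_1: rank ker ∂_1 − rank ∂_2 = (5 − 4) − 0 = 1, and there is no ∂_2, so H_1 ≅ Z.

H_0 ≅ Z,  H_1 ≅ Z.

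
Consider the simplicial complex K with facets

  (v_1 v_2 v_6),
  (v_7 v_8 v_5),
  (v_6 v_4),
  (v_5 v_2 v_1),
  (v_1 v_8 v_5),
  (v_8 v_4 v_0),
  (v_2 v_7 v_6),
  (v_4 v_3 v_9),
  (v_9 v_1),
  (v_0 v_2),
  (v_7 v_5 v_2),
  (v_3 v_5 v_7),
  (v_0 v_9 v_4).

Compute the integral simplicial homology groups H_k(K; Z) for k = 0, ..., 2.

We work with the vertex ordering v_0 < v_1 < v_2 < v_3 < v_4 < v_5 < v_6 < v_7 < v_8 < v_9. The simplices of K, each written with vertices in increasing order, are:

  0-simplices (10): [v_0], [v_1], [v_2], [v_3], [v_4], [v_5], [v_6], [v_7], [v_8], [v_9]
  1-simplices (23): (23 of them)
  2-simplices (10): [v_0,v_4,v_8], [v_0,v_4,v_9], [v_1,v_2,v_5], [v_1,v_2,v_6], [v_1,v_5,v_8], [v_2,v_5,v_7], [v_2,v_6,v_7], [v_3,v_4,v_9], [v_3,v_5,v_7], [v_5,v_7,v_8]

so the chain groups are C_0 ≅ Z^10, C_1 ≅ Z^23, C_2 ≅ Z^10.

The boundary map ∂_1: C_1 → C_0 is given by ∂[p,q] = [q] − [p]. For instance
  ∂[v_0,v_8] = [v_8] − [v_0].
The resulting 10×23 matrix has rank 9, and its Smith normal form has invariant factors (1,1,1,1,1,1,1,1,1).

The boundary map ∂_2: C_2 → C_1 maps a triangle to the signed sum of its edges. For instance
  ∂[v_0,v_4,v_8] = [v_4,v_8] − [v_0,v_8] + [v_0,v_4],
  ∂[v_2,v_6,v_7] = [v_6,v_7] − [v_2,v_7] + [v_2,v_6].
The resulting 23×10 matrix has rank 10, and its Smith normal form has invariant factors (1,1,1,1,1,1,1,1,1,1).

Now H_k = ker ∂_k / im ∂_{k+1}, so:

  H_0: rank C_0 − rank ∂_1 = 10 − 9 = 1, and the invariant factors of ∂_1 are all 1, so H_0 = Z.
  H_1: rank ker ∂_1 − rank ∂_2 = (23 − 9) − 10 = 4, and the invariant factors of ∂_2 are all 1, so H_1 = Z^4.
  H_2: rank ker ∂_2 − rank ∂_3 = (10 − 10) − 0 = 0, and there is no ∂_3, so H_2 = 0.

H_0 ≅ Z,  H_1 ≅ Z^4,  H_2 = 0.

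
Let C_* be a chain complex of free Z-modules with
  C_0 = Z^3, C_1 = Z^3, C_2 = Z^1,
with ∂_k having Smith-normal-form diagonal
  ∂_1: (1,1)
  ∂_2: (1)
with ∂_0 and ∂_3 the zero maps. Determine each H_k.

H_0: b_0 = 3 − 0 − 2 = 1; torsion from ∂_1 factors > 1: none. So H_0 = Z.
H_1: b_1 = 3 − 2 − 1 = 0; torsion from ∂_2 factors > 1: none. So H_1 = 0.
H_2: b_2 = 1 − 1 − 0 = 0; torsion from ∂_3 factors > 1: none. So H_2 = 0.

H_0 = Z,  H_1 = 0,  H_2 = 0.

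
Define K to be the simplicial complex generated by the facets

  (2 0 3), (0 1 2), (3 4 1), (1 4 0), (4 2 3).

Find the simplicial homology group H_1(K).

H_1 = Z.

Fix the vertex order 0 < 1 < 2 < 3 < 4 and write every simplex with vertices in increasing order. Then dim K = 2 and the simplices of K are:

  0-simplices (5): [0], [1], [2], [3], [4]
  1-simplices (10): [0,1], [0,2], [0,3], [0,4], [1,2], [1,3], [1,4], [2,3], [2,4], [3,4]
  2-simplices (5): [0,1,2], [0,1,4], [0,2,3], [1,3,4], [2,3,4]

Hence C_0 ≅ Z^5, C_1 ≅ Z^10, C_2 ≅ Z^5.

∂_1: C_1 → C_0 sends each edge [p,q] (with p < q) to q − p. For instance
  ∂[1,2] = [2] − [1].
The resulting 5×10 matrix has rank 4, and its Smith normal form has invariant factors (1,1,1,1).

The boundary map ∂_2: C_2 → C_1 acts by ∂[p,q,r] = [q,r] − [p,r] + [p,q]. For instance
  ∂[0,2,3] = [2,3] − [0,3] + [0,2],
  ∂[0,1,4] = [1,4] − [0,4] + [0,1].
The resulting 10×5 matrix has rank 5, and its Smith normal form has invariant factors (1,1,1,1,1).

Now H_k = ker ∂_k / im ∂_{k+1}, so:

  H_1: rank ker ∂_1 − rank ∂_2 = (10 − 4) − 5 = 1, and the invariant factors of ∂_2 are all 1, so H_1 = Z.

(K is a triangulation of the Möbius band.)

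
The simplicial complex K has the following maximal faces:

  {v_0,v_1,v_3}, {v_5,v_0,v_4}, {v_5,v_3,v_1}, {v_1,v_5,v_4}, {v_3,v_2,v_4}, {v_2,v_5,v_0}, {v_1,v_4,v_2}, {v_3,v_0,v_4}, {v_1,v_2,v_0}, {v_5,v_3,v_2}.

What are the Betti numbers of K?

b_0 = 1, b_1 = 0, b_2 = 0.

Take the total order v_0 < v_1 < v_2 < v_3 < v_4 < v_5 on the vertex set. Then K (dimension 2) consists of the simplices:

  0-simplices (6): [v_0], [v_1], [v_2], [v_3], [v_4], [v_5]
  1-simplices (15): (15 of them)
  2-simplices (10): [v_0,v_1,v_2], [v_0,v_1,v_3], [v_0,v_2,v_5], [v_0,v_3,v_4], [v_0,v_4,v_5], [v_1,v_2,v_4], [v_1,v_3,v_5], [v_1,v_4,v_5], [v_2,v_3,v_4], [v_2,v_3,v_5]

so the chain groups are C_0 ≅ Z^6, C_1 ≅ Z^15, C_2 ≅ Z^10.

Boundary ∂_1: C_1 → C_0 maps an edge to its endpoints' difference, ∂[p,q] = q − p.
This gives a 6×15 integer matrix of rank 5; reducing to Smith normal form yields diagonal entries (1,1,1,1,1).

∂_2: C_2 → C_1 maps a triangle to the signed sum of its edges. For instance
  ∂[v_1,v_2,v_4] = [v_2,v_4] − [v_1,v_4] + [v_1,v_2],
  ∂[v_0,v_3,v_4] = [v_3,v_4] − [v_0,v_4] + [v_0,v_3].
This gives a 15×10 integer matrix of rank 10; reducing to Smith normal form yields diagonal entries (1,1,1,1,1,1,1,1,1,2).

Computing H_k = (kernel of ∂_k) / (image of ∂_{k+1}):

  H_0: rank C_0 − rank ∂_1 = 6 − 5 = 1, and the invariant factors of ∂_1 are all 1, so H_0 = Z.
  H_1: rank ker ∂_1 − rank ∂_2 = (15 − 5) − 10 = 0, and ∂_2 has invariant factor 2 > 1, so H_1 = Z/2Z.
  H_2: rank ker ∂_2 − rank ∂_3 = (10 − 10) − 0 = 0, and there is no ∂_3, so H_2 = 0.

Hence the Betti numbers are b_0 = 1, b_1 = 0, b_2 = 0.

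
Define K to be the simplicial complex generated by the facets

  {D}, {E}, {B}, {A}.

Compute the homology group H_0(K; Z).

H_0 = Z^4.

Take the total order A < B < D < E on the vertex set. Then K (dimension 0) consists of the simplices:

  0-simplices (4): A, B, D, E

giving chain groups C_0 ≅ Z^4.

From H_k ≅ ker(∂_k) / im(∂_{k+1}) we obtain:

  H_0: rank C_0 − rank ∂_1 = 4 − 0 = 4, and there is no ∂_1, so H_0 = Z^4.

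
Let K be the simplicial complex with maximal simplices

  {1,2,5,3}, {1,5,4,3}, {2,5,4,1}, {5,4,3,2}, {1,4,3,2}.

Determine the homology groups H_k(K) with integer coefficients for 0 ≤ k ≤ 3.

Take the total order 1 < 2 < 3 < 4 < 5 on the vertex set. Then K (dimension 3) consists of the simplices:

  0-simplices (5): [1], [2], [3], [4], [5]
  1-simplices (10): [1,2], [1,3], [1,4], [1,5], [2,3], [2,4], [2,5], [3,4], [3,5], [4,5]
  2-simplices (10): [1,2,3], [1,2,4], [1,2,5], [1,3,4], [1,3,5], [1,4,5], [2,3,4], [2,3,5], [2,4,5], [3,4,5]
  3-simplices (5): [1,2,3,4], [1,2,3,5], [1,2,4,5], [1,3,4,5], [2,3,4,5]

so the chain groups are C_0 ≅ Z^5, C_1 ≅ Z^10, C_2 ≅ Z^10, C_3 ≅ Z^5.

Boundary ∂_1: C_1 → C_0 is given by ∂[p,q] = [q] − [p]. For instance
  ∂[2,5] = [5] − [2].
This gives a 5×10 integer matrix of rank 4; reducing to Smith normal form yields diagonal entries (1,1,1,1).

Boundary ∂_2: C_2 → C_1 acts by ∂[p,q,r] = [q,r] − [p,r] + [p,q]. For instance
  ∂[2,4,5] = [4,5] − [2,5] + [2,4],
  ∂[2,3,4] = [3,4] − [2,4] + [2,3].
The 10×10 boundary matrix has rank 6 and Smith normal form diag(1,1,1,1,1,1).

Boundary ∂_3: C_3 → C_2 sends each 3-simplex σ to the alternating sum Σ_i (−1)^i (σ with its i-th vertex removed). For instance
  ∂[1,2,4,5] = [2,4,5] − [1,4,5] + [1,2,5] − [1,2,4],
  ∂[1,3,4,5] = [3,4,5] − [1,4,5] + [1,3,5] − [1,3,4].
This gives a 10×5 integer matrix of rank 4; reducing to Smith normal form yields diagonal entries (1,1,1,1).

From H_k ≅ ker(∂_k) / im(∂_{k+1}) we obtain:

  H_0: rank C_0 − rank ∂_1 = 5 − 4 = 1, and the invariant factors of ∂_1 are all 1, so H_0 ≅ Z.
  H_1: rank ker ∂_1 − rank ∂_2 = (10 − 4) − 6 = 0, and the invariant factors of ∂_2 are all 1, so H_1 ≅ 0.
  H_2: rank ker ∂_2 − rank ∂_3 = (10 − 6) − 4 = 0, and the invariant factors of ∂_3 are all 1, so H_2 ≅ 0.
  H_3: rank ker ∂_3 − rank ∂_4 = (5 − 4) − 0 = 1, and there is no ∂_4, so H_3 ≅ Z.

As a check, the Euler characteristic is 5 − 10 + 10 − 5 = 0, which agrees with 1 − 0 + 0 − 1 = 0.
(K is a triangulation of the 3-sphere S^3.)

H_0 = Z,  H_1 = 0,  H_2 = 0,  H_3 = Z.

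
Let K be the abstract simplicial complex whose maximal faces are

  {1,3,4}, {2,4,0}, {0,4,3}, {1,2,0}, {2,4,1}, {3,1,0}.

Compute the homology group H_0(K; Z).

H_0 ≅ Z.

Order the vertices as 0 < 1 < 2 < 3 < 4. Listing each simplex with vertices in this order, K has dimension 2 with simplices:

  0-simplices (5): [0], [1], [2], [3], [4]
  1-simplices (9): [0,1], [0,2], [0,3], [0,4], [1,2], [1,3], [1,4], [2,4], [3,4]
  2-simplices (6): [0,1,2], [0,1,3], [0,2,4], [0,3,4], [1,2,4], [1,3,4]

Hence C_0 ≅ Z^5, C_1 ≅ Z^9, C_2 ≅ Z^6.

∂_1: C_1 → C_0 is given by ∂[p,q] = [q] − [p].
This gives a 5×9 integer matrix of rank 4; reducing to Smith normal form yields diagonal entries (1,1,1,1).

The boundary map ∂_2: C_2 → C_1 sends each 2-simplex [p,q,r] to [q,r] − [p,r] + [p,q]. For instance
  ∂[1,3,4] = [3,4] − [1,4] + [1,3],
  ∂[0,3,4] = [3,4] − [0,4] + [0,3].
The resulting 9×6 matrix has rank 5, and its Smith normal form has invariant factors (1,1,1,1,1).

Computing H_k = (kernel of ∂_k) / (image of ∂_{k+1}):

  H_0: rank C_0 − rank ∂_1 = 5 − 4 = 1, and the invariant factors of ∂_1 are all 1, so H_0 = Z.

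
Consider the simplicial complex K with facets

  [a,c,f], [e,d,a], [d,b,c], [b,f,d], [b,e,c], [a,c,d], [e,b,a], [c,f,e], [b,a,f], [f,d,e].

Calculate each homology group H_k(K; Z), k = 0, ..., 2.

Order the vertices as a < b < c < d < e < f. Listing each simplex with vertices in this order, K has dimension 2 with simplices:

  0-simplices (6): a, b, c, d, e, f
  1-simplices (15): ab, ac, ad, ae, af, bc, bd, be, bf, cd, ce, cf, de, df, ef
  2-simplices (10): abe, abf, acd, acf, ade, bcd, bce, bdf, cef, def

Hence C_0 ≅ Z^6, C_1 ≅ Z^15, C_2 ≅ Z^10.

Boundary ∂_1: C_1 → C_0 sends each edge [p,q] (with p < q) to q − p. For instance
  ∂bf = f − b.
The resulting 6×15 matrix has rank 5, and its Smith normal form has invariant factors (1,1,1,1,1).

The boundary map ∂_2: C_2 → C_1 acts by ∂[p,q,r] = [q,r] − [p,r] + [p,q]. For instance
  ∂ade = de − ae + ad,
  ∂acd = cd − ad + ac.
The 15×10 boundary matrix has rank 10 and Smith normal form diag(1,1,1,1,1,1,1,1,1,2).

From H_k ≅ ker(∂_k) / im(∂_{k+1}) we obtain:

  H_0: rank C_0 − rank ∂_1 = 6 − 5 = 1, and the invariant factors of ∂_1 are all 1, so H_0 = Z.
  H_1: rank ker ∂_1 − rank ∂_2 = (15 − 5) − 10 = 0, and ∂_2 has invariant factor 2 > 1, so H_1 = Z/2.
  H_2: rank ker ∂_2 − rank ∂_3 = (10 − 10) − 0 = 0, and there is no ∂_3, so H_2 = 0.

(K is a triangulation of the real projective plane RP^2.)

H_0 = Z,  H_1 = Z/2,  H_2 = 0.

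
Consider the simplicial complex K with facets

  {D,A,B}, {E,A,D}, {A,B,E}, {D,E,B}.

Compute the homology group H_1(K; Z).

We work with the vertex ordering A < B < D < E. The simplices of K, each written with vertices in increasing order, are:

  0-simplices (4): A, B, D, E
  1-simplices (6): AB, AD, AE, BD, BE, DE
  2-simplices (4): ABD, ABE, ADE, BDE

so the chain groups are C_0 ≅ Z^4, C_1 ≅ Z^6, C_2 ≅ Z^4.

∂_1: C_1 → C_0 sends each edge [p,q] (with p < q) to q − p.
The resulting 4×6 matrix has rank 3, and its Smith normal form has invariant factors (1,1,1).

The boundary map ∂_2: C_2 → C_1 acts by ∂[p,q,r] = [q,r] − [p,r] + [p,q]. For instance
  ∂ABE = BE − AE + AB,
  ∂BDE = DE − BE + BD.
The resulting 6×4 matrix has rank 3, and its Smith normal form has invariant factors (1,1,1).

Computing H_k = (kernel of ∂_k) / (image of ∂_{k+1}):

  H_1: rank ker ∂_1 − rank ∂_2 = (6 − 3) − 3 = 0, and the invariant factors of ∂_2 are all 1, so H_1 ≅ 0.

H_1 = 0.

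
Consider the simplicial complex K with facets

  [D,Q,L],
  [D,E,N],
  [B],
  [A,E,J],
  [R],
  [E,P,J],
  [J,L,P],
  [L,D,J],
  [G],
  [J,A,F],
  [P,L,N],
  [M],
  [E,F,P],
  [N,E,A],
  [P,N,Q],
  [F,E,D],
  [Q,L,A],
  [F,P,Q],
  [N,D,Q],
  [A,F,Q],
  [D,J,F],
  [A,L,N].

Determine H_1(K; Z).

Fix the vertex order A < B < D < E < F < G < J < L < M < N < P < Q < R and write every simplex with vertices in increasing order. Then dim K = 2 and the simplices of K are:

  0-simplices (13): A, B, D, E, F, G, J, L, M, N, P, Q, R
  1-simplices (27): AE, AF, AJ, AL, AN, AQ, DE, DF, DJ, DL, DN, DQ, EF, EJ, EN, EP, FJ, FP, FQ, JL, JP, LN, LP, LQ, NP, NQ, PQ
  2-simplices (18): AEJ, AEN, AFJ, AFQ, ALN, ALQ, DEF, DEN, DFJ, DJL, DLQ, DNQ, EFP, EJP, FPQ, JLP, LNP, NPQ

so the chain groups are C_0 ≅ Z^13, C_1 ≅ Z^27, C_2 ≅ Z^18.

The boundary map ∂_1: C_1 → C_0 maps an edge to its endpoints' difference, ∂[p,q] = q − p.
The resulting 13×27 matrix has rank 8, and its Smith normal form has invariant factors (1,1,1,1,1,1,1,1).

Boundary ∂_2: C_2 → C_1 maps a triangle to the signed sum of its edges. For instance
  ∂EJP = JP − EP + EJ,
  ∂DNQ = NQ − DQ + DN.
The resulting 27×18 matrix has rank 18, and its Smith normal form has invariant factors (1,1,1,1,1,1,1,1,1,1,1,1,1,1,1,1,1,2).

Computing H_k = (kernel of ∂_k) / (image of ∂_{k+1}):

  H_1: rank ker ∂_1 − rank ∂_2 = (27 − 8) − 18 = 1, and ∂_2 has invariant factor 2 > 1, so H_1 = Z ⊕ Z/2.

H_1 = Z ⊕ Z/2.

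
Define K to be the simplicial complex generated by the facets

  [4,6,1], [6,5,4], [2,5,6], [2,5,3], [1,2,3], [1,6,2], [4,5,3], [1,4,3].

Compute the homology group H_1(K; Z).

Fix the vertex order 1 < 2 < 3 < 4 < 5 < 6 and write every simplex with vertices in increasing order. Then dim K = 2 and the simplices of K are:

  0-simplices (6): [1], [2], [3], [4], [5], [6]
  1-simplices (12): [1,2], [1,3], [1,4], [1,6], [2,3], [2,5], [2,6], [3,4], [3,5], [4,5], [4,6], [5,6]
  2-simplices (8): [1,2,3], [1,2,6], [1,3,4], [1,4,6], [2,3,5], [2,5,6], [3,4,5], [4,5,6]

Hence C_0 ≅ Z^6, C_1 ≅ Z^12, C_2 ≅ Z^8.

Boundary ∂_1: C_1 → C_0 maps an edge to its endpoints' difference, ∂[p,q] = q − p.
As a 6×12 matrix over Z this has rank 5, with invariant factors (1,1,1,1,1).

The boundary map ∂_2: C_2 → C_1 acts by ∂[p,q,r] = [q,r] − [p,r] + [p,q]. For instance
  ∂[2,5,6] = [5,6] − [2,6] + [2,5],
  ∂[1,2,6] = [2,6] − [1,6] + [1,2].
As a 12×8 matrix over Z this has rank 7, with invariant factors (1,1,1,1,1,1,1).

From H_k ≅ ker(∂_k) / im(∂_{k+1}) we obtain:

  H_1: rank ker ∂_1 − rank ∂_2 = (12 − 5) − 7 = 0, and the invariant factors of ∂_2 are all 1, so H_1 ≅ 0.

H_1 = 0.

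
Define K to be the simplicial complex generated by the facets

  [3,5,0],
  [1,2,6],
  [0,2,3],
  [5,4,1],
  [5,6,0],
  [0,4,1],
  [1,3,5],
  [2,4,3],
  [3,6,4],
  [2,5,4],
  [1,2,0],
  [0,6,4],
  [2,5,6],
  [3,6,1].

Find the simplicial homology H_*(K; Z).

H_0 = Z,  H_1 = Z^2,  H_2 = Z.

K has 7 vertices, 21 edges, 14 triangles.
rank ∂_0 = 0, rank ∂_1 = 6 ⇒ b_0 = 7 − 0 − 6 = 1; all invariant factors of ∂_1 are 1 so no torsion. So H_0 = Z.
rank ∂_1 = 6, rank ∂_2 = 13 ⇒ b_1 = 21 − 6 − 13 = 2; all invariant factors of ∂_2 are 1 so no torsion. So H_1 = Z^2.
rank ∂_2 = 13, rank ∂_3 = 0 ⇒ b_2 = 14 − 13 − 0 = 1. So H_2 = Z.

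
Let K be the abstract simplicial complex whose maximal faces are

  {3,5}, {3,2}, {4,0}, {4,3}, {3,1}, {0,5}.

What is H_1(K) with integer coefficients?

Fix the vertex order 0 < 1 < 2 < 3 < 4 < 5 and write every simplex with vertices in increasing order. Then dim K = 1 and the simplices of K are:

  0-simplices (6): [0], [1], [2], [3], [4], [5]
  1-simplices (6): [0,4], [0,5], [1,3], [2,3], [3,4], [3,5]

giving chain groups C_0 ≅ Z^6, C_1 ≅ Z^6.

Boundary ∂_1: C_1 → C_0 is given by ∂[p,q] = [q] − [p]. For instance
  ∂[2,3] = [3] − [2].
The resulting 6×6 matrix has rank 5, and its Smith normal form has invariant factors (1,1,1,1,1).

Now H_k = ker ∂_k / im ∂_{k+1}, so:

  H_1: rank ker ∂_1 − rank ∂_2 = (6 − 5) − 0 = 1, and there is no ∂_2, so H_1 ≅ Z.

H_1 ≅ Z.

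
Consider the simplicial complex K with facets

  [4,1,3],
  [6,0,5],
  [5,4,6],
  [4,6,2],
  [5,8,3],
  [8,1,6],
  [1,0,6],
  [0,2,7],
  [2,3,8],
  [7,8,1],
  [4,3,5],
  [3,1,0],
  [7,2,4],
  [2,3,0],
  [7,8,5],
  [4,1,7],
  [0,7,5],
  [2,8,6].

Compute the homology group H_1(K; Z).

Take the total order 0 < 1 < 2 < 3 < 4 < 5 < 6 < 7 < 8 on the vertex set. Then K (dimension 2) consists of the simplices:

  0-simplices (9): [0], [1], [2], [3], [4], [5], [6], [7], [8]
  1-simplices (27): (27 of them)
  2-simplices (18): [0,1,3], [0,1,6], [0,2,3], [0,2,7], [0,5,6], [0,5,7], [1,3,4], [1,4,7], [1,6,8], [1,7,8], [2,3,8], [2,4,6], [2,4,7], [2,6,8], [3,4,5], [3,5,8], [4,5,6], [5,7,8]

giving chain groups C_0 ≅ Z^9, C_1 ≅ Z^27, C_2 ≅ Z^18.

Boundary ∂_1: C_1 → C_0 is given by ∂[p,q] = [q] − [p].
The 9×27 boundary matrix has rank 8 and Smith normal form diag(1,1,1,1,1,1,1,1).

Boundary ∂_2: C_2 → C_1 acts by ∂[p,q,r] = [q,r] − [p,r] + [p,q]. For instance
  ∂[2,4,6] = [4,6] − [2,6] + [2,4],
  ∂[0,2,7] = [2,7] − [0,7] + [0,2].
The 27×18 boundary matrix has rank 17 and Smith normal form diag(1,1,1,1,1,1,1,1,1,1,1,1,1,1,1,1,1).

From H_k ≅ ker(∂_k) / im(∂_{k+1}) we obtain:

  H_1: rank ker ∂_1 − rank ∂_2 = (27 − 8) − 17 = 2, and the invariant factors of ∂_2 are all 1, so H_1 ≅ Z^2.

H_1 ≅ Z^2.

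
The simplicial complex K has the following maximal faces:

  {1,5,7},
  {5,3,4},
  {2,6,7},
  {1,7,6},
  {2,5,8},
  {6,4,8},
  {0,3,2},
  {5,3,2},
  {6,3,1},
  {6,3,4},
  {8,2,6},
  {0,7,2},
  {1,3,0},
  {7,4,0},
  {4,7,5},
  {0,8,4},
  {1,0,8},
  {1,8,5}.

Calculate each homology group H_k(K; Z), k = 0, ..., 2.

H_0 = Z,  H_1 = Z^2,  H_2 = Z.

K has 9 vertices, 27 edges, 18 triangles.
rank ∂_0 = 0, rank ∂_1 = 8 ⇒ b_0 = 9 − 0 − 8 = 1; all invariant factors of ∂_1 are 1 so no torsion. So H_0 ≅ Z.
rank ∂_1 = 8, rank ∂_2 = 17 ⇒ b_1 = 27 − 8 − 17 = 2; all invariant factors of ∂_2 are 1 so no torsion. So H_1 ≅ Z^2.
rank ∂_2 = 17, rank ∂_3 = 0 ⇒ b_2 = 18 − 17 − 0 = 1. So H_2 ≅ Z.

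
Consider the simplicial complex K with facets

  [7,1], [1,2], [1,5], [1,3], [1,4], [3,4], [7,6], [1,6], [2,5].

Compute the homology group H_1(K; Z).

H_1 ≅ Z^3.

Order the vertices as 1 < 2 < 3 < 4 < 5 < 6 < 7. Listing each simplex with vertices in this order, K has dimension 1 with simplices:

  0-simplices (7): [1], [2], [3], [4], [5], [6], [7]
  1-simplices (9): [1,2], [1,3], [1,4], [1,5], [1,6], [1,7], [2,5], [3,4], [6,7]

so the chain groups are C_0 ≅ Z^7, C_1 ≅ Z^9.

The boundary map ∂_1: C_1 → C_0 is given by ∂[p,q] = [q] − [p].
The 7×9 boundary matrix has rank 6 and Smith normal form diag(1,1,1,1,1,1).

From H_k ≅ ker(∂_k) / im(∂_{k+1}) we obtain:

  H_1: rank ker ∂_1 − rank ∂_2 = (9 − 6) − 0 = 3, and there is no ∂_2, so H_1 = Z^3.

(K is a triangulation of a wedge of 3 circles.)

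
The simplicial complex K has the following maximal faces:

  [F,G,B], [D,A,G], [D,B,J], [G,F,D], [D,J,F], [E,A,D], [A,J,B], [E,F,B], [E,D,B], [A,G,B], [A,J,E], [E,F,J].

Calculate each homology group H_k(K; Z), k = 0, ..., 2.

H_0 = Z,  H_1 = Z/2,  H_2 = 0.

We work with the vertex ordering A < B < D < E < F < G < J. The simplices of K, each written with vertices in increasing order, are:

  0-simplices (7): A, B, D, E, F, G, J
  1-simplices (18): AB, AD, AE, AG, AJ, BD, BE, BF, BG, BJ, DE, DF, DG, DJ, EF, EJ, FG, FJ
  2-simplices (12): ABG, ABJ, ADE, ADG, AEJ, BDE, BDJ, BEF, BFG, DFG, DFJ, EFJ

Hence C_0 ≅ Z^7, C_1 ≅ Z^18, C_2 ≅ Z^12.

Boundary ∂_1: C_1 → C_0 is given by ∂[p,q] = [q] − [p]. For instance
  ∂BF = F − B.
The 7×18 boundary matrix has rank 6 and Smith normal form diag(1,1,1,1,1,1).

∂_2: C_2 → C_1 sends each 2-simplex [p,q,r] to [q,r] − [p,r] + [p,q]. For instance
  ∂BDE = DE − BE + BD,
  ∂DFG = FG − DG + DF.
This gives a 18×12 integer matrix of rank 12; reducing to Smith normal form yields diagonal entries (1,1,1,1,1,1,1,1,1,1,1,2).

Computing H_k = (kernel of ∂_k) / (image of ∂_{k+1}):

  H_0: rank C_0 − rank ∂_1 = 7 − 6 = 1, and the invariant factors of ∂_1 are all 1, so H_0 ≅ Z.
  H_1: rank ker ∂_1 − rank ∂_2 = (18 − 6) − 12 = 0, and ∂_2 has invariant factor 2 > 1, so H_1 ≅ Z/2.
  H_2: rank ker ∂_2 − rank ∂_3 = (12 − 12) − 0 = 0, and there is no ∂_3, so H_2 ≅ 0.

As a check, the Euler characteristic is 7 − 18 + 12 = 1, which agrees with 1 − 0 + 0 = 1.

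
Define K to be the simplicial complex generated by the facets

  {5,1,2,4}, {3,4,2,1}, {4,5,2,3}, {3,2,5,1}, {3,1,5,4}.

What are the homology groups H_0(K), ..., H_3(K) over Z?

Order the vertices as 1 < 2 < 3 < 4 < 5. Listing each simplex with vertices in this order, K has dimension 3 with simplices:

  0-simplices (5): [1], [2], [3], [4], [5]
  1-simplices (10): [1,2], [1,3], [1,4], [1,5], [2,3], [2,4], [2,5], [3,4], [3,5], [4,5]
  2-simplices (10): [1,2,3], [1,2,4], [1,2,5], [1,3,4], [1,3,5], [1,4,5], [2,3,4], [2,3,5], [2,4,5], [3,4,5]
  3-simplices (5): [1,2,3,4], [1,2,3,5], [1,2,4,5], [1,3,4,5], [2,3,4,5]

Hence C_0 ≅ Z^5, C_1 ≅ Z^10, C_2 ≅ Z^10, C_3 ≅ Z^5.

The boundary map ∂_1: C_1 → C_0 sends each edge [p,q] (with p < q) to q − p.
This gives a 5×10 integer matrix of rank 4; reducing to Smith normal form yields diagonal entries (1,1,1,1).

Boundary ∂_2: C_2 → C_1 maps a triangle to the signed sum of its edges. For instance
  ∂[3,4,5] = [4,5] − [3,5] + [3,4],
  ∂[2,3,4] = [3,4] − [2,4] + [2,3].
As a 10×10 matrix over Z this has rank 6, with invariant factors (1,1,1,1,1,1).

The boundary map ∂_3: C_3 → C_2 sends each 3-simplex σ to the alternating sum Σ_i (−1)^i (σ with its i-th vertex removed). For instance
  ∂[2,3,4,5] = [3,4,5] − [2,4,5] + [2,3,5] − [2,3,4],
  ∂[1,2,3,4] = [2,3,4] − [1,3,4] + [1,2,4] − [1,2,3].
This gives a 10×5 integer matrix of rank 4; reducing to Smith normal form yields diagonal entries (1,1,1,1).

Now H_k = ker ∂_k / im ∂_{k+1}, so:

  H_0: rank C_0 − rank ∂_1 = 5 − 4 = 1, and the invariant factors of ∂_1 are all 1, so H_0 ≅ Z.
  H_1: rank ker ∂_1 − rank ∂_2 = (10 − 4) − 6 = 0, and the invariant factors of ∂_2 are all 1, so H_1 ≅ 0.
  H_2: rank ker ∂_2 − rank ∂_3 = (10 − 6) − 4 = 0, and the invariant factors of ∂_3 are all 1, so H_2 ≅ 0.
  H_3: rank ker ∂_3 − rank ∂_4 = (5 − 4) − 0 = 1, and there is no ∂_4, so H_3 ≅ Z.

(K is a triangulation of the 3-sphere S^3.)

H_0 = Z,  H_1 = 0,  H_2 = 0,  H_3 = Z.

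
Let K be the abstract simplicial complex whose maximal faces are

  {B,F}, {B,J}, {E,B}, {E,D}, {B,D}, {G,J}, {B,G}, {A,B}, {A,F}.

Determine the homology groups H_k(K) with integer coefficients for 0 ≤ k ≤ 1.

K has 7 vertices, 9 edges.
rank ∂_0 = 0, rank ∂_1 = 6 ⇒ b_0 = 7 − 0 − 6 = 1; all invariant factors of ∂_1 are 1 so no torsion. So H_0 = Z.
rank ∂_1 = 6, rank ∂_2 = 0 ⇒ b_1 = 9 − 6 − 0 = 3. So H_1 = Z^3.

H_0 ≅ Z,  H_1 ≅ Z^3.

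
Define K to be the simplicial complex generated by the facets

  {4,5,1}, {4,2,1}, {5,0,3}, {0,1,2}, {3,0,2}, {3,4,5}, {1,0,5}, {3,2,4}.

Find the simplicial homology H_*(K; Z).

H_0 = Z,  H_1 = 0,  H_2 = Z.

Order the vertices as 0 < 1 < 2 < 3 < 4 < 5. Listing each simplex with vertices in this order, K has dimension 2 with simplices:

  0-simplices (6): [0], [1], [2], [3], [4], [5]
  1-simplices (12): [0,1], [0,2], [0,3], [0,5], [1,2], [1,4], [1,5], [2,3], [2,4], [3,4], [3,5], [4,5]
  2-simplices (8): [0,1,2], [0,1,5], [0,2,3], [0,3,5], [1,2,4], [1,4,5], [2,3,4], [3,4,5]

giving chain groups C_0 ≅ Z^6, C_1 ≅ Z^12, C_2 ≅ Z^8.

∂_1: C_1 → C_0 maps an edge to its endpoints' difference, ∂[p,q] = q − p. For instance
  ∂[2,4] = [4] − [2].
This gives a 6×12 integer matrix of rank 5; reducing to Smith normal form yields diagonal entries (1,1,1,1,1).

The boundary map ∂_2: C_2 → C_1 sends each 2-simplex [p,q,r] to [q,r] − [p,r] + [p,q]. For instance
  ∂[3,4,5] = [4,5] − [3,5] + [3,4],
  ∂[2,3,4] = [3,4] − [2,4] + [2,3].
The resulting 12×8 matrix has rank 7, and its Smith normal form has invariant factors (1,1,1,1,1,1,1).

Now H_k = ker ∂_k / im ∂_{k+1}, so:

  H_0: rank C_0 − rank ∂_1 = 6 − 5 = 1, and the invariant factors of ∂_1 are all 1, so H_0 ≅ Z.
  H_1: rank ker ∂_1 − rank ∂_2 = (12 − 5) − 7 = 0, and the invariant factors of ∂_2 are all 1, so H_1 ≅ 0.
  H_2: rank ker ∂_2 − rank ∂_3 = (8 − 7) − 0 = 1, and there is no ∂_3, so H_2 ≅ Z.

As a check, the Euler characteristic is 6 − 12 + 8 = 2, which agrees with 1 − 0 + 1 = 2.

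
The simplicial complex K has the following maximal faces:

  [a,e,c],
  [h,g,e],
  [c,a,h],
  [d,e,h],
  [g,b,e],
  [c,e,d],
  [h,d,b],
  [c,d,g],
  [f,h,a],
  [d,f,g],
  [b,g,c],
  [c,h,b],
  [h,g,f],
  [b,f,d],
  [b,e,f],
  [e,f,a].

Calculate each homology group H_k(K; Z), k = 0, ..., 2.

H_0 = Z,  H_1 = Z^2,  H_2 = Z.

Fix the vertex order a < b < c < d < e < f < g < h and write every simplex with vertices in increasing order. Then dim K = 2 and the simplices of K are:

  0-simplices (8): a, b, c, d, e, f, g, h
  1-simplices (24): ac, ae, af, ah, bc, bd, be, bf, bg, bh, cd, ce, cg, ch, de, df, dg, dh, ef, eg, eh, fg, fh, gh
  2-simplices (16): ace, ach, aef, afh, bcg, bch, bdf, bdh, bef, beg, cde, cdg, deh, dfg, egh, fgh

Hence C_0 ≅ Z^8, C_1 ≅ Z^24, C_2 ≅ Z^16.

∂_1: C_1 → C_0 sends each edge [p,q] (with p < q) to q − p. For instance
  ∂ah = h − a.
This gives a 8×24 integer matrix of rank 7; reducing to Smith normal form yields diagonal entries (1,1,1,1,1,1,1).

The boundary map ∂_2: C_2 → C_1 maps a triangle to the signed sum of its edges. For instance
  ∂cde = de − ce + cd,
  ∂fgh = gh − fh + fg.
The 24×16 boundary matrix has rank 15 and Smith normal form diag(1,1,1,1,1,1,1,1,1,1,1,1,1,1,1).

Computing H_k = (kernel of ∂_k) / (image of ∂_{k+1}):

  H_0: rank C_0 − rank ∂_1 = 8 − 7 = 1, and the invariant factors of ∂_1 are all 1, so H_0 ≅ Z.
  H_1: rank ker ∂_1 − rank ∂_2 = (24 − 7) − 15 = 2, and the invariant factors of ∂_2 are all 1, so H_1 ≅ Z^2.
  H_2: rank ker ∂_2 − rank ∂_3 = (16 − 15) − 0 = 1, and there is no ∂_3, so H_2 ≅ Z.

(K is a triangulation of the torus T^2.)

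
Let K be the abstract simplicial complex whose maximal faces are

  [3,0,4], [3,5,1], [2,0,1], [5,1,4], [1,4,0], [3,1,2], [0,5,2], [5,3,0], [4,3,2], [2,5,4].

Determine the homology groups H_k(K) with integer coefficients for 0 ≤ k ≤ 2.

Fix the vertex order 0 < 1 < 2 < 3 < 4 < 5 and write every simplex with vertices in increasing order. Then dim K = 2 and the simplices of K are:

  0-simplices (6): [0], [1], [2], [3], [4], [5]
  1-simplices (15): [0,1], [0,2], [0,3], [0,4], [0,5], [1,2], [1,3], [1,4], [1,5], [2,3], [2,4], [2,5], [3,4], [3,5], [4,5]
  2-simplices (10): [0,1,2], [0,1,4], [0,2,5], [0,3,4], [0,3,5], [1,2,3], [1,3,5], [1,4,5], [2,3,4], [2,4,5]

so the chain groups are C_0 ≅ Z^6, C_1 ≅ Z^15, C_2 ≅ Z^10.

∂_1: C_1 → C_0 is given by ∂[p,q] = [q] − [p]. For instance
  ∂[1,3] = [3] − [1].
As a 6×15 matrix over Z this has rank 5, with invariant factors (1,1,1,1,1).

Boundary ∂_2: C_2 → C_1 acts by ∂[p,q,r] = [q,r] − [p,r] + [p,q]. For instance
  ∂[0,3,4] = [3,4] − [0,4] + [0,3],
  ∂[0,1,4] = [1,4] − [0,4] + [0,1].
The resulting 15×10 matrix has rank 10, and its Smith normal form has invariant factors (1,1,1,1,1,1,1,1,1,2).

Reading off H_k = ker ∂_k / im ∂_{k+1}:

  H_0: rank C_0 − rank ∂_1 = 6 − 5 = 1, and the invariant factors of ∂_1 are all 1, so H_0 ≅ Z.
  H_1: rank ker ∂_1 − rank ∂_2 = (15 − 5) − 10 = 0, and ∂_2 has invariant factor 2 > 1, so H_1 ≅ Z/2Z.
  H_2: rank ker ∂_2 − rank ∂_3 = (10 − 10) − 0 = 0, and there is no ∂_3, so H_2 ≅ 0.

(K is a triangulation of the real projective plane RP^2.)

H_0 ≅ Z,  H_1 ≅ Z/2Z,  H_2 = 0.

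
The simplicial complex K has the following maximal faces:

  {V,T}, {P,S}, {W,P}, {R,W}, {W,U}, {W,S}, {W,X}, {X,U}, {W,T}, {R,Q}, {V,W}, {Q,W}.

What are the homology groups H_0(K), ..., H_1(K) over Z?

K has 9 vertices, 12 edges.
rank ∂_0 = 0, rank ∂_1 = 8 ⇒ b_0 = 9 − 0 − 8 = 1; all invariant factors of ∂_1 are 1 so no torsion. So H_0 ≅ Z.
rank ∂_1 = 8, rank ∂_2 = 0 ⇒ b_1 = 12 − 8 − 0 = 4. So H_1 ≅ Z^4.

H_0 = Z,  H_1 = Z^4.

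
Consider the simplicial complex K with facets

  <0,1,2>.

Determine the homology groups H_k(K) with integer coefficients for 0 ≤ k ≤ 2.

K has 3 vertices, 3 edges, 1 triangle.
rank ∂_0 = 0, rank ∂_1 = 2 ⇒ b_0 = 3 − 0 − 2 = 1; all invariant factors of ∂_1 are 1 so no torsion. So H_0 ≅ Z.
rank ∂_1 = 2, rank ∂_2 = 1 ⇒ b_1 = 3 − 2 − 1 = 0; all invariant factors of ∂_2 are 1 so no torsion. So H_1 ≅ 0.
rank ∂_2 = 1, rank ∂_3 = 0 ⇒ b_2 = 1 − 1 − 0 = 0. So H_2 ≅ 0.

H_0 ≅ Z,  H_1 = 0,  H_2 = 0.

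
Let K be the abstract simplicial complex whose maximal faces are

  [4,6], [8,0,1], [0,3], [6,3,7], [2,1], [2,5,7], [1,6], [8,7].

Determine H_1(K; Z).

Fix the vertex order 0 < 1 < 2 < 3 < 4 < 5 < 6 < 7 < 8 and write every simplex with vertices in increasing order. Then dim K = 2 and the simplices of K are:

  0-simplices (9): [0], [1], [2], [3], [4], [5], [6], [7], [8]
  1-simplices (14): [0,1], [0,3], [0,8], [1,2], [1,6], [1,8], [2,5], [2,7], [3,6], [3,7], [4,6], [5,7], [6,7], [7,8]
  2-simplices (3): [0,1,8], [2,5,7], [3,6,7]

so the chain groups are C_0 ≅ Z^9, C_1 ≅ Z^14, C_2 ≅ Z^3.

The boundary map ∂_1: C_1 → C_0 is given by ∂[p,q] = [q] − [p]. For instance
  ∂[7,8] = [8] − [7].
This gives a 9×14 integer matrix of rank 8; reducing to Smith normal form yields diagonal entries (1,1,1,1,1,1,1,1).

The boundary map ∂_2: C_2 → C_1 acts by ∂[p,q,r] = [q,r] − [p,r] + [p,q]. For instance
  ∂[2,5,7] = [5,7] − [2,7] + [2,5],
  ∂[0,1,8] = [1,8] − [0,8] + [0,1].
The 14×3 boundary matrix has rank 3 and Smith normal form diag(1,1,1).

From H_k ≅ ker(∂_k) / im(∂_{k+1}) we obtain:

  H_1: rank ker ∂_1 − rank ∂_2 = (14 − 8) − 3 = 3, and the invariant factors of ∂_2 are all 1, so H_1 ≅ Z^3.

H_1 ≅ Z^3.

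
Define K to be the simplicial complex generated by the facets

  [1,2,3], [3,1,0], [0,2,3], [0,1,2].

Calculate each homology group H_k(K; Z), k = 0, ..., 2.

Take the total order 0 < 1 < 2 < 3 on the vertex set. Then K (dimension 2) consists of the simplices:

  0-simplices (4): [0], [1], [2], [3]
  1-simplices (6): [0,1], [0,2], [0,3], [1,2], [1,3], [2,3]
  2-simplices (4): [0,1,2], [0,1,3], [0,2,3], [1,2,3]

so the chain groups are C_0 ≅ Z^4, C_1 ≅ Z^6, C_2 ≅ Z^4.

The boundary map ∂_1: C_1 → C_0 sends each edge [p,q] (with p < q) to q − p. For instance
  ∂[0,1] = [1] − [0].
This gives a 4×6 integer matrix of rank 3; reducing to Smith normal form yields diagonal entries (1,1,1).

∂_2: C_2 → C_1 maps a triangle to the signed sum of its edges. For instance
  ∂[0,1,2] = [1,2] − [0,2] + [0,1],
  ∂[0,1,3] = [1,3] − [0,3] + [0,1].
As a 6×4 matrix over Z this has rank 3, with invariant factors (1,1,1).

Now H_k = ker ∂_k / im ∂_{k+1}, so:

  H_0: rank C_0 − rank ∂_1 = 4 − 3 = 1, and the invariant factors of ∂_1 are all 1, so H_0 = Z.
  H_1: rank ker ∂_1 − rank ∂_2 = (6 − 3) − 3 = 0, and the invariant factors of ∂_2 are all 1, so H_1 = 0.
  H_2: rank ker ∂_2 − rank ∂_3 = (4 − 3) − 0 = 1, and there is no ∂_3, so H_2 = Z.

H_0 ≅ Z,  H_1 = 0,  H_2 ≅ Z.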